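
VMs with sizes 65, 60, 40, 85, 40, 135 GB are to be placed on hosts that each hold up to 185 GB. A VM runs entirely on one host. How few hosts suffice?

3

Total = 135 + 85 + 65 + 60 + 40 + 40 = 425 GB.
Lower bound: ⌈425/185⌉ = 3 hosts.
A packing using 3 hosts:
  host 1: 135 + 40 = 175
  host 2: 85 + 65 = 150
  host 3: 60 + 40 = 100
This matches the lower bound, so 3 is optimal.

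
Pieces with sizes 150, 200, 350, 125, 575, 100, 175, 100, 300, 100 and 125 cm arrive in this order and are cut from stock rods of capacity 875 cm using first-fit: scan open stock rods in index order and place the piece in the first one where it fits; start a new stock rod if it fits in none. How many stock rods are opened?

3

  150 → stock rod 1 (new)  [load 150/875]
  200 → stock rod 1  [load 350/875]
  350 → stock rod 1  [load 700/875]
  125 → stock rod 1  [load 825/875]
  575 → stock rod 2 (new)  [load 575/875]
  100 → stock rod 2  [load 675/875]
  175 → stock rod 2  [load 850/875]
  100 → stock rod 3 (new)  [load 100/875]
  300 → stock rod 3  [load 400/875]
  100 → stock rod 3  [load 500/875]
  125 → stock rod 3  [load 625/875]
3 stock rods opened.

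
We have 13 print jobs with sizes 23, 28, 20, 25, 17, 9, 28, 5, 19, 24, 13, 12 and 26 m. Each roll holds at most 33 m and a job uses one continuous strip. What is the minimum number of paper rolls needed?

9

Total = 28 + 28 + 26 + 25 + 24 + 23 + 20 + 19 + 17 + 13 + 12 + 9 + 5 = 249 m.
Lower bound: ⌈249/33⌉ = 8 paper rolls.
Also, 9 print jobs each exceed 33/2 m, and no two of those can share a roll, so at least 9 paper rolls are needed.
A packing using 9 paper rolls:
  roll 1: 28 + 5 = 33
  roll 2: 28 = 28
  roll 3: 26 = 26
  roll 4: 25 = 25
  roll 5: 24 + 9 = 33
  roll 6: 23 = 23
  roll 7: 20 + 13 = 33
  roll 8: 19 + 12 = 31
  roll 9: 17 = 17
This matches the lower bound, so 9 is optimal.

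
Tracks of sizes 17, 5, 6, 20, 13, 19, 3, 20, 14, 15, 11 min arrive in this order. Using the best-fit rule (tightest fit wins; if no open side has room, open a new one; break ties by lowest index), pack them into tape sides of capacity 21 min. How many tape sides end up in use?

  17 → side 1 (new)  [load 17/21]
  5 → side 2 (new)  [load 5/21]
  6 → side 2  [load 11/21]
  20 → side 3 (new)  [load 20/21]
  13 → side 4 (new)  [load 13/21]
  19 → side 5 (new)  [load 19/21]
  3 → side 1  [load 20/21]
  20 → side 6 (new)  [load 20/21]
  14 → side 7 (new)  [load 14/21]
  15 → side 8 (new)  [load 15/21]
  11 → side 9 (new)  [load 11/21]
9 tape sides opened.

9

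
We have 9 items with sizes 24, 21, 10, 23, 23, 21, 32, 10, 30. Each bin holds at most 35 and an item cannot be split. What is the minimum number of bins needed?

Total = 32 + 30 + 24 + 23 + 23 + 21 + 21 + 10 + 10 = 194.
Lower bound: ⌈194/35⌉ = 6 bins.
Also, 7 items each exceed 35/2, and no two of those can share a bin, so at least 7 bins are needed.
A packing using 7 bins:
  bin 1: 32 = 32
  bin 2: 30 = 30
  bin 3: 24 + 10 = 34
  bin 4: 23 + 10 = 33
  bin 5: 23 = 23
  bin 6: 21 = 21
  bin 7: 21 = 21
This matches the lower bound, so 7 is optimal.

7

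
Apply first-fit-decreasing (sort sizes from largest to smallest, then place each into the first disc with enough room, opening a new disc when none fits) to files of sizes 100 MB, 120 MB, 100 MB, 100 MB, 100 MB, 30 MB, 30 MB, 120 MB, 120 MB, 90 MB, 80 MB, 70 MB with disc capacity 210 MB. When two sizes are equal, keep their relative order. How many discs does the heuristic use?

6

Sorted descending: 120, 120, 120, 100, 100, 100, 100, 90, 80, 70, 30, 30.
  120 → disc 1 (new)  [load 120/210]
  120 → disc 2 (new)  [load 120/210]
  120 → disc 3 (new)  [load 120/210]
  100 → disc 4 (new)  [load 100/210]
  100 → disc 4  [load 200/210]
  100 → disc 5 (new)  [load 100/210]
  100 → disc 5  [load 200/210]
  90 → disc 1  [load 210/210]
  80 → disc 2  [load 200/210]
  70 → disc 3  [load 190/210]
  30 → disc 6 (new)  [load 30/210]
  30 → disc 6  [load 60/210]
6 discs opened.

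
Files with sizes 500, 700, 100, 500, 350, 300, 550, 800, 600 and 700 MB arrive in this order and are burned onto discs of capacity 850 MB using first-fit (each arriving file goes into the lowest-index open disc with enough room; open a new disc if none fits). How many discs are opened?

  500 → disc 1 (new)  [load 500/850]
  700 → disc 2 (new)  [load 700/850]
  100 → disc 1  [load 600/850]
  500 → disc 3 (new)  [load 500/850]
  350 → disc 3  [load 850/850]
  300 → disc 4 (new)  [load 300/850]
  550 → disc 4  [load 850/850]
  800 → disc 5 (new)  [load 800/850]
  600 → disc 6 (new)  [load 600/850]
  700 → disc 7 (new)  [load 700/850]
7 discs opened.

7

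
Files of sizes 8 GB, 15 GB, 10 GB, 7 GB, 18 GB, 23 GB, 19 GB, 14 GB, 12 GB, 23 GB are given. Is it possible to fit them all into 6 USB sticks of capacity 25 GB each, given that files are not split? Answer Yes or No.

No

Total = 149 GB; ⌈149/25⌉ = 6.
The bound of 6 does not rule out 6, but exhaustive search shows no assignment into 6 USB sticks of capacity 25 GB exists — the minimum is 7.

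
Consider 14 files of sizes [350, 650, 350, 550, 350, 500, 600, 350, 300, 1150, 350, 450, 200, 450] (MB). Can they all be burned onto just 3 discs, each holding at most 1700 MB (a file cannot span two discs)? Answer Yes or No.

No

Total = 6600 MB; ⌈6600/1700⌉ = 4.
At least 4 discs are required, but only 3 are allowed.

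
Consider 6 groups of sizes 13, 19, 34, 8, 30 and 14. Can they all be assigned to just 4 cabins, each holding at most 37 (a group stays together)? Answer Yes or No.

A valid assignment using 4 cabins:
  cabin 1: 34 = 34
  cabin 2: 30 = 30
  cabin 3: 19 + 14 = 33
  cabin 4: 13 + 8 = 21
Every load is within 37, so 4 cabins suffice.

Yes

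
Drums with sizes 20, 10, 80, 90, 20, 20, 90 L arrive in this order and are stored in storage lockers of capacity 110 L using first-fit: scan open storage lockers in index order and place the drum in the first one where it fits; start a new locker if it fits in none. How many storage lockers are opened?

  20 → locker 1 (new)  [load 20/110]
  10 → locker 1  [load 30/110]
  80 → locker 1  [load 110/110]
  90 → locker 2 (new)  [load 90/110]
  20 → locker 2  [load 110/110]
  20 → locker 3 (new)  [load 20/110]
  90 → locker 3  [load 110/110]
3 storage lockers opened.

3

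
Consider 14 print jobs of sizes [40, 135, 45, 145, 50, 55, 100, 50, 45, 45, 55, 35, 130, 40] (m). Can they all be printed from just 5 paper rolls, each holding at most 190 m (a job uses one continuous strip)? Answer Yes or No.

No

Total = 970 m; ⌈970/190⌉ = 6.
At least 6 paper rolls are required, but only 5 are allowed.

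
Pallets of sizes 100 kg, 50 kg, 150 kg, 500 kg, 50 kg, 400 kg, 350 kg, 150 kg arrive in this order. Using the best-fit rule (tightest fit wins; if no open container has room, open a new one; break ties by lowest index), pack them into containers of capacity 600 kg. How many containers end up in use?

4

  100 → container 1 (new)  [load 100/600]
  50 → container 1  [load 150/600]
  150 → container 1  [load 300/600]
  500 → container 2 (new)  [load 500/600]
  50 → container 2  [load 550/600]
  400 → container 3 (new)  [load 400/600]
  350 → container 4 (new)  [load 350/600]
  150 → container 3  [load 550/600]
4 containers opened.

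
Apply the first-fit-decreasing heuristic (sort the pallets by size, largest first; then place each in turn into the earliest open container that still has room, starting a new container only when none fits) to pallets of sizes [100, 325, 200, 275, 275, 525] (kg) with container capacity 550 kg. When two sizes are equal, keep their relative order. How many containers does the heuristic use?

Sorted descending: 525, 325, 275, 275, 200, 100.
  525 → container 1 (new)  [load 525/550]
  325 → container 2 (new)  [load 325/550]
  275 → container 3 (new)  [load 275/550]
  275 → container 3  [load 550/550]
  200 → container 2  [load 525/550]
  100 → container 4 (new)  [load 100/550]
4 containers opened.

4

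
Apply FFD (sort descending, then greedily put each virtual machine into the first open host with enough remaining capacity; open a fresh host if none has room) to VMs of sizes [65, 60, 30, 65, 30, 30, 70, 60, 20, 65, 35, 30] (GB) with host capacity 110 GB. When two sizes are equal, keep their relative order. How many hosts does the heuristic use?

6

Sorted descending: 70, 65, 65, 65, 60, 60, 35, 30, 30, 30, 30, 20.
  70 → host 1 (new)  [load 70/110]
  65 → host 2 (new)  [load 65/110]
  65 → host 3 (new)  [load 65/110]
  65 → host 4 (new)  [load 65/110]
  60 → host 5 (new)  [load 60/110]
  60 → host 6 (new)  [load 60/110]
  35 → host 1  [load 105/110]
  30 → host 2  [load 95/110]
  30 → host 3  [load 95/110]
  30 → host 4  [load 95/110]
  30 → host 5  [load 90/110]
  20 → host 5  [load 110/110]
6 hosts opened.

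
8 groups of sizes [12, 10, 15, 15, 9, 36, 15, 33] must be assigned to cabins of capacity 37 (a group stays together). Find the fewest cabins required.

5

Total = 36 + 33 + 15 + 15 + 15 + 12 + 10 + 9 = 145.
Lower bound: ⌈145/37⌉ = 4 cabins.
A packing using 5 cabins:
  cabin 1: 36 = 36
  cabin 2: 33 = 33
  cabin 3: 15 + 15 = 30
  cabin 4: 15 + 12 + 10 = 37
  cabin 5: 9 = 9
No arrangement into 4 cabins stays within capacity, so 5 is optimal.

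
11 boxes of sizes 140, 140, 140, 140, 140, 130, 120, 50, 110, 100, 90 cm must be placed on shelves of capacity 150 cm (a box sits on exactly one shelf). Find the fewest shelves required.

10

Total = 140 + 140 + 140 + 140 + 140 + 130 + 120 + 110 + 100 + 90 + 50 = 1300 cm.
Lower bound: ⌈1300/150⌉ = 9 shelves.
Also, 10 boxes each exceed 75 cm, and no two of those can share a shelf, so at least 10 shelves are needed.
A packing using 10 shelves:
  shelf 1: 140 = 140
  shelf 2: 140 = 140
  shelf 3: 140 = 140
  shelf 4: 140 = 140
  shelf 5: 140 = 140
  shelf 6: 130 = 130
  shelf 7: 120 = 120
  shelf 8: 110 = 110
  shelf 9: 100 + 50 = 150
  shelf 10: 90 = 90
This matches the lower bound, so 10 is optimal.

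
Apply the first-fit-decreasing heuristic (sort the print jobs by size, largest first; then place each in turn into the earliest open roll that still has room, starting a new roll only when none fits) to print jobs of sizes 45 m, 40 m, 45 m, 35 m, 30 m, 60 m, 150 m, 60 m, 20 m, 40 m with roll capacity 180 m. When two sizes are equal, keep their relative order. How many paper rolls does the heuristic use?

Sorted descending: 150, 60, 60, 45, 45, 40, 40, 35, 30, 20.
  150 → roll 1 (new)  [load 150/180]
  60 → roll 2 (new)  [load 60/180]
  60 → roll 2  [load 120/180]
  45 → roll 2  [load 165/180]
  45 → roll 3 (new)  [load 45/180]
  40 → roll 3  [load 85/180]
  40 → roll 3  [load 125/180]
  35 → roll 3  [load 160/180]
  30 → roll 1  [load 180/180]
  20 → roll 3  [load 180/180]
3 paper rolls opened.

3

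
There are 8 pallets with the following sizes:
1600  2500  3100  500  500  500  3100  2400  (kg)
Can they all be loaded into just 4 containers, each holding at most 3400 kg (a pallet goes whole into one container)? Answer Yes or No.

Total = 14200 kg; ⌈14200/3400⌉ = 5.
At least 5 containers are required, but only 4 are allowed.

No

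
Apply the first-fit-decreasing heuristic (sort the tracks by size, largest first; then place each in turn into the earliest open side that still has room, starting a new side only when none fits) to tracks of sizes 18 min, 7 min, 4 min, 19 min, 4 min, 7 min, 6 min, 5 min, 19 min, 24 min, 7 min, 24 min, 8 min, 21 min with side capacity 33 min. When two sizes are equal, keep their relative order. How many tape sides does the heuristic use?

6

Sorted descending: 24, 24, 21, 19, 19, 18, 8, 7, 7, 7, 6, 5, 4, 4.
  24 → side 1 (new)  [load 24/33]
  24 → side 2 (new)  [load 24/33]
  21 → side 3 (new)  [load 21/33]
  19 → side 4 (new)  [load 19/33]
  19 → side 5 (new)  [load 19/33]
  18 → side 6 (new)  [load 18/33]
  8 → side 1  [load 32/33]
  7 → side 2  [load 31/33]
  7 → side 3  [load 28/33]
  7 → side 4  [load 26/33]
  6 → side 4  [load 32/33]
  5 → side 3  [load 33/33]
  4 → side 5  [load 23/33]
  4 → side 5  [load 27/33]
6 tape sides opened.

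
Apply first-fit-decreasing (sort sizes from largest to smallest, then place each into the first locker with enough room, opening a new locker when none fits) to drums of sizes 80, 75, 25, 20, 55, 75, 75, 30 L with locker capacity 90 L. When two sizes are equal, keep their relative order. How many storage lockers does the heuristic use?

Sorted descending: 80, 75, 75, 75, 55, 30, 25, 20.
  80 → locker 1 (new)  [load 80/90]
  75 → locker 2 (new)  [load 75/90]
  75 → locker 3 (new)  [load 75/90]
  75 → locker 4 (new)  [load 75/90]
  55 → locker 5 (new)  [load 55/90]
  30 → locker 5  [load 85/90]
  25 → locker 6 (new)  [load 25/90]
  20 → locker 6  [load 45/90]
6 storage lockers opened.

6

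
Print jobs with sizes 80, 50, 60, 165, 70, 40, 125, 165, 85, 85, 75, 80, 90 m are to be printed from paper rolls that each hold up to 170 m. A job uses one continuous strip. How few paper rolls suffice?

8

Total = 165 + 165 + 125 + 90 + 85 + 85 + 80 + 80 + 75 + 70 + 60 + 50 + 40 = 1170 m.
Lower bound: ⌈1170/170⌉ = 7 paper rolls.
A packing using 8 paper rolls:
  roll 1: 165 = 165
  roll 2: 165 = 165
  roll 3: 125 + 40 = 165
  roll 4: 90 + 80 = 170
  roll 5: 85 + 85 = 170
  roll 6: 80 + 75 = 155
  roll 7: 70 + 60 = 130
  roll 8: 50 = 50
No arrangement into 7 paper rolls stays within capacity, so 8 is optimal.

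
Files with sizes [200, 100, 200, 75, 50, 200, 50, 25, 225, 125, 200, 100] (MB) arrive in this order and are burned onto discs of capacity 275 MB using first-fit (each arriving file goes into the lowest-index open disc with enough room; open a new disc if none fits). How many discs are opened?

  200 → disc 1 (new)  [load 200/275]
  100 → disc 2 (new)  [load 100/275]
  200 → disc 3 (new)  [load 200/275]
  75 → disc 1  [load 275/275]
  50 → disc 2  [load 150/275]
  200 → disc 4 (new)  [load 200/275]
  50 → disc 2  [load 200/275]
  25 → disc 2  [load 225/275]
  225 → disc 5 (new)  [load 225/275]
  125 → disc 6 (new)  [load 125/275]
  200 → disc 7 (new)  [load 200/275]
  100 → disc 6  [load 225/275]
7 discs opened.

7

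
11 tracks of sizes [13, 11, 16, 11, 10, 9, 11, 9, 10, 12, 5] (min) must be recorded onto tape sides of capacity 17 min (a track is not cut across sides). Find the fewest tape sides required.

Total = 16 + 13 + 12 + 11 + 11 + 11 + 10 + 10 + 9 + 9 + 5 = 117 min.
Lower bound: ⌈117/17⌉ = 7 tape sides.
Also, 10 tracks each exceed 17/2 min, and no two of those can share a side, so at least 10 tape sides are needed.
A packing using 10 tape sides:
  side 1: 16 = 16
  side 2: 13 = 13
  side 3: 12 + 5 = 17
  side 4: 11 = 11
  side 5: 11 = 11
  side 6: 11 = 11
  side 7: 10 = 10
  side 8: 10 = 10
  side 9: 9 = 9
  side 10: 9 = 9
This matches the lower bound, so 10 is optimal.

10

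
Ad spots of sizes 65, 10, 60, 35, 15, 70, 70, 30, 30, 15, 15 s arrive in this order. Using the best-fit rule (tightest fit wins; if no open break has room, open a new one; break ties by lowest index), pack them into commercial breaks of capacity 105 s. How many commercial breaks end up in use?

5

  65 → break 1 (new)  [load 65/105]
  10 → break 1  [load 75/105]
  60 → break 2 (new)  [load 60/105]
  35 → break 2  [load 95/105]
  15 → break 1  [load 90/105]
  70 → break 3 (new)  [load 70/105]
  70 → break 4 (new)  [load 70/105]
  30 → break 3  [load 100/105]
  30 → break 4  [load 100/105]
  15 → break 1  [load 105/105]
  15 → break 5 (new)  [load 15/105]
5 commercial breaks opened.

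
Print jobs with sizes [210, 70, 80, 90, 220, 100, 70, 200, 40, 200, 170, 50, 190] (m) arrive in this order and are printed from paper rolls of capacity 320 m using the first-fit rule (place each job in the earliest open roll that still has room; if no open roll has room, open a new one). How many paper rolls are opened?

  210 → roll 1 (new)  [load 210/320]
  70 → roll 1  [load 280/320]
  80 → roll 2 (new)  [load 80/320]
  90 → roll 2  [load 170/320]
  220 → roll 3 (new)  [load 220/320]
  100 → roll 2  [load 270/320]
  70 → roll 3  [load 290/320]
  200 → roll 4 (new)  [load 200/320]
  40 → roll 1  [load 320/320]
  200 → roll 5 (new)  [load 200/320]
  170 → roll 6 (new)  [load 170/320]
  50 → roll 2  [load 320/320]
  190 → roll 7 (new)  [load 190/320]
7 paper rolls opened.

7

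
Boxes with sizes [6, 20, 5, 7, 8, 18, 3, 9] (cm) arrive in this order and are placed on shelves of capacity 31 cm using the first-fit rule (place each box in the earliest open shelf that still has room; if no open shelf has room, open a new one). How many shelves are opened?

  6 → shelf 1 (new)  [load 6/31]
  20 → shelf 1  [load 26/31]
  5 → shelf 1  [load 31/31]
  7 → shelf 2 (new)  [load 7/31]
  8 → shelf 2  [load 15/31]
  18 → shelf 3 (new)  [load 18/31]
  3 → shelf 2  [load 18/31]
  9 → shelf 2  [load 27/31]
3 shelves opened.

3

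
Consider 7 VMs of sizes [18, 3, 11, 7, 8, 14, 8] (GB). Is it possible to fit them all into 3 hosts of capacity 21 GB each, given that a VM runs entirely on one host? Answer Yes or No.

Total = 69 GB; ⌈69/21⌉ = 4.
At least 4 hosts are required, but only 3 are allowed.

No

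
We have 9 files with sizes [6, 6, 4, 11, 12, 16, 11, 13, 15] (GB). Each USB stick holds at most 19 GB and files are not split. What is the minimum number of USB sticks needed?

Total = 16 + 15 + 13 + 12 + 11 + 11 + 6 + 6 + 4 = 94 GB.
Lower bound: ⌈94/19⌉ = 5 USB sticks.
Also, 6 files each exceed 19/2 GB, and no two of those can share a USB stick, so at least 6 USB sticks are needed.
A packing using 6 USB sticks:
  USB stick 1: 16 = 16
  USB stick 2: 15 + 4 = 19
  USB stick 3: 13 + 6 = 19
  USB stick 4: 12 + 6 = 18
  USB stick 5: 11 = 11
  USB stick 6: 11 = 11
This matches the lower bound, so 6 is optimal.

6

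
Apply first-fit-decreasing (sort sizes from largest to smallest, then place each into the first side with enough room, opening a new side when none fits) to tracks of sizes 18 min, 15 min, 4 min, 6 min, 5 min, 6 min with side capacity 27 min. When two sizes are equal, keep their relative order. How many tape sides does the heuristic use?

Sorted descending: 18, 15, 6, 6, 5, 4.
  18 → side 1 (new)  [load 18/27]
  15 → side 2 (new)  [load 15/27]
  6 → side 1  [load 24/27]
  6 → side 2  [load 21/27]
  5 → side 2  [load 26/27]
  4 → side 3 (new)  [load 4/27]
3 tape sides opened.

3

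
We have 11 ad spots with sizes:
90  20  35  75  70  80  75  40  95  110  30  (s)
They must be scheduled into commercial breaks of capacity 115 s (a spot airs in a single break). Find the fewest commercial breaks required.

7

Total = 110 + 95 + 90 + 80 + 75 + 75 + 70 + 40 + 35 + 30 + 20 = 720 s.
Lower bound: ⌈720/115⌉ = 7 commercial breaks.
A packing using 7 commercial breaks:
  break 1: 110 = 110
  break 2: 95 + 20 = 115
  break 3: 90 = 90
  break 4: 80 + 35 = 115
  break 5: 75 + 40 = 115
  break 6: 75 + 30 = 105
  break 7: 70 = 70
This matches the lower bound, so 7 is optimal.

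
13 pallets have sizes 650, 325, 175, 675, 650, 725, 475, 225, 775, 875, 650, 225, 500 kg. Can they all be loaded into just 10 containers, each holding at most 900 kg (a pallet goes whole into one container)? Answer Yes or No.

A valid assignment using 9 containers:
  container 1: 875 = 875
  container 2: 775 = 775
  container 3: 725 + 175 = 900
  container 4: 675 + 225 = 900
  container 5: 650 + 225 = 875
  container 6: 650 = 650
  container 7: 650 = 650
  container 8: 500 + 325 = 825
  container 9: 475 = 475
That uses only 9 ≤ 10, so 10 containers are enough.

Yes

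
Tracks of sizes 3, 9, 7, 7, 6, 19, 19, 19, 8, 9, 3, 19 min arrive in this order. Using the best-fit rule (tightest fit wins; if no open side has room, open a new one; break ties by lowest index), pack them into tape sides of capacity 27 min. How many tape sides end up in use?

6

  3 → side 1 (new)  [load 3/27]
  9 → side 1  [load 12/27]
  7 → side 1  [load 19/27]
  7 → side 1  [load 26/27]
  6 → side 2 (new)  [load 6/27]
  19 → side 2  [load 25/27]
  19 → side 3 (new)  [load 19/27]
  19 → side 4 (new)  [load 19/27]
  8 → side 3  [load 27/27]
  9 → side 5 (new)  [load 9/27]
  3 → side 4  [load 22/27]
  19 → side 6 (new)  [load 19/27]
6 tape sides opened.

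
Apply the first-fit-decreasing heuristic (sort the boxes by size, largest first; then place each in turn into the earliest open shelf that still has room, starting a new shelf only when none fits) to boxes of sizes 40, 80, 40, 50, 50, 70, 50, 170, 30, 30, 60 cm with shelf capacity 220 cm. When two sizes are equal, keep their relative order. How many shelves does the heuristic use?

4

Sorted descending: 170, 80, 70, 60, 50, 50, 50, 40, 40, 30, 30.
  170 → shelf 1 (new)  [load 170/220]
  80 → shelf 2 (new)  [load 80/220]
  70 → shelf 2  [load 150/220]
  60 → shelf 2  [load 210/220]
  50 → shelf 1  [load 220/220]
  50 → shelf 3 (new)  [load 50/220]
  50 → shelf 3  [load 100/220]
  40 → shelf 3  [load 140/220]
  40 → shelf 3  [load 180/220]
  30 → shelf 3  [load 210/220]
  30 → shelf 4 (new)  [load 30/220]
4 shelves opened.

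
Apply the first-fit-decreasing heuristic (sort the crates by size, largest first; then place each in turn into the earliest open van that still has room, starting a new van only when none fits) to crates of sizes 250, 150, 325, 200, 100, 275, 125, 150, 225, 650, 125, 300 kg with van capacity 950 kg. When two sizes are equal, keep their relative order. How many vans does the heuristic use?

4

Sorted descending: 650, 325, 300, 275, 250, 225, 200, 150, 150, 125, 125, 100.
  650 → van 1 (new)  [load 650/950]
  325 → van 2 (new)  [load 325/950]
  300 → van 1  [load 950/950]
  275 → van 2  [load 600/950]
  250 → van 2  [load 850/950]
  225 → van 3 (new)  [load 225/950]
  200 → van 3  [load 425/950]
  150 → van 3  [load 575/950]
  150 → van 3  [load 725/950]
  125 → van 3  [load 850/950]
  125 → van 4 (new)  [load 125/950]
  100 → van 2  [load 950/950]
4 vans opened.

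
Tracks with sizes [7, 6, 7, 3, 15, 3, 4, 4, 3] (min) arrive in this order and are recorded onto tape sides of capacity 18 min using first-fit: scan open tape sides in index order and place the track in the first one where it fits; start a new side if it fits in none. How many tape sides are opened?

3

  7 → side 1 (new)  [load 7/18]
  6 → side 1  [load 13/18]
  7 → side 2 (new)  [load 7/18]
  3 → side 1  [load 16/18]
  15 → side 3 (new)  [load 15/18]
  3 → side 2  [load 10/18]
  4 → side 2  [load 14/18]
  4 → side 2  [load 18/18]
  3 → side 3  [load 18/18]
3 tape sides opened.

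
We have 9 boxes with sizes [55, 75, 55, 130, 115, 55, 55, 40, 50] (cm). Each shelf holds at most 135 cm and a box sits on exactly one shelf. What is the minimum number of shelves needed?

Total = 130 + 115 + 75 + 55 + 55 + 55 + 55 + 50 + 40 = 630 cm.
Lower bound: ⌈630/135⌉ = 5 shelves.
A packing using 6 shelves:
  shelf 1: 130 = 130
  shelf 2: 115 = 115
  shelf 3: 75 + 55 = 130
  shelf 4: 55 + 55 = 110
  shelf 5: 55 + 50 = 105
  shelf 6: 40 = 40
No arrangement into 5 shelves stays within capacity, so 6 is optimal.

6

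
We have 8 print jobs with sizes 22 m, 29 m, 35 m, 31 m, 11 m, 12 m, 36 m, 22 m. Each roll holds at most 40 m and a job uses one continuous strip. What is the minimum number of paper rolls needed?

6

Total = 36 + 35 + 31 + 29 + 22 + 22 + 12 + 11 = 198 m.
Lower bound: ⌈198/40⌉ = 5 paper rolls.
Also, 6 print jobs each exceed 20 m, and no two of those can share a roll, so at least 6 paper rolls are needed.
A packing using 6 paper rolls:
  roll 1: 36 = 36
  roll 2: 35 = 35
  roll 3: 31 = 31
  roll 4: 29 + 11 = 40
  roll 5: 22 + 12 = 34
  roll 6: 22 = 22
This matches the lower bound, so 6 is optimal.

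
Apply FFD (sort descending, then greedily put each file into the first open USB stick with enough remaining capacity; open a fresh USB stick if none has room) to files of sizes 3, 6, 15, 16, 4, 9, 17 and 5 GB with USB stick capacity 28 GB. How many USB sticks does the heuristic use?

3

Sorted descending: 17, 16, 15, 9, 6, 5, 4, 3.
  17 → USB stick 1 (new)  [load 17/28]
  16 → USB stick 2 (new)  [load 16/28]
  15 → USB stick 3 (new)  [load 15/28]
  9 → USB stick 1  [load 26/28]
  6 → USB stick 2  [load 22/28]
  5 → USB stick 2  [load 27/28]
  4 → USB stick 3  [load 19/28]
  3 → USB stick 3  [load 22/28]
3 USB sticks opened.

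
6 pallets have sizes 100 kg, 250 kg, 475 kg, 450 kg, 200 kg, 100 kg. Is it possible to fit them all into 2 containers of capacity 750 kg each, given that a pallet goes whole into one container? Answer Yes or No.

Total = 1575 kg; ⌈1575/750⌉ = 3.
At least 3 containers are required, but only 2 are allowed.

No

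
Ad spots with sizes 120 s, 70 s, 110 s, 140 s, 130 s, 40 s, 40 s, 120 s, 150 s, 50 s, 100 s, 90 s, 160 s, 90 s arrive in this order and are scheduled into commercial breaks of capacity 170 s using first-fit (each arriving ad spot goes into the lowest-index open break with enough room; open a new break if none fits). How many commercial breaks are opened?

  120 → break 1 (new)  [load 120/170]
  70 → break 2 (new)  [load 70/170]
  110 → break 3 (new)  [load 110/170]
  140 → break 4 (new)  [load 140/170]
  130 → break 5 (new)  [load 130/170]
  40 → break 1  [load 160/170]
  40 → break 2  [load 110/170]
  120 → break 6 (new)  [load 120/170]
  150 → break 7 (new)  [load 150/170]
  50 → break 2  [load 160/170]
  100 → break 8 (new)  [load 100/170]
  90 → break 9 (new)  [load 90/170]
  160 → break 10 (new)  [load 160/170]
  90 → break 11 (new)  [load 90/170]
11 commercial breaks opened.

11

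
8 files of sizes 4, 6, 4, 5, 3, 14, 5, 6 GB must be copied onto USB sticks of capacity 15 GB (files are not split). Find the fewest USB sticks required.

Total = 14 + 6 + 6 + 5 + 5 + 4 + 4 + 3 = 47 GB.
Lower bound: ⌈47/15⌉ = 4 USB sticks.
A packing using 4 USB sticks:
  USB stick 1: 14 = 14
  USB stick 2: 6 + 6 + 3 = 15
  USB stick 3: 5 + 5 + 4 = 14
  USB stick 4: 4 = 4
This matches the lower bound, so 4 is optimal.

4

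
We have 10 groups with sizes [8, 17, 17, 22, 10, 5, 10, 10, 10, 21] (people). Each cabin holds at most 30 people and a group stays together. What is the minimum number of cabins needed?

Total = 22 + 21 + 17 + 17 + 10 + 10 + 10 + 10 + 8 + 5 = 130 people.
Lower bound: ⌈130/30⌉ = 5 cabins.
A packing using 5 cabins:
  cabin 1: 22 + 8 = 30
  cabin 2: 21 + 5 = 26
  cabin 3: 17 + 10 = 27
  cabin 4: 17 + 10 = 27
  cabin 5: 10 + 10 = 20
This matches the lower bound, so 5 is optimal.

5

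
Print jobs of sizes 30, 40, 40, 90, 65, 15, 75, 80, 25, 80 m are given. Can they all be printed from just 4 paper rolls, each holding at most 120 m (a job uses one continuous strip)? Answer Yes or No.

Total = 540 m; ⌈540/120⌉ = 5.
At least 5 paper rolls are required, but only 4 are allowed.

No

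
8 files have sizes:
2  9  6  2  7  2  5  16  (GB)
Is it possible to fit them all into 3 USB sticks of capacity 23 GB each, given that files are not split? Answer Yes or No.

A valid assignment using 3 USB sticks:
  USB stick 1: 16 + 7 = 23
  USB stick 2: 9 + 6 + 5 + 2 = 22
  USB stick 3: 2 + 2 = 4
Every load is within 23 GB, so 3 USB sticks suffice.

Yes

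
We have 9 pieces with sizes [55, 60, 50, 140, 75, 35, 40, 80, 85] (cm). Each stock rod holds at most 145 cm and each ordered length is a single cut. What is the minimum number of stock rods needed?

5

Total = 140 + 85 + 80 + 75 + 60 + 55 + 50 + 40 + 35 = 620 cm.
Lower bound: ⌈620/145⌉ = 5 stock rods.
A packing using 5 stock rods:
  stock rod 1: 140 = 140
  stock rod 2: 85 + 60 = 145
  stock rod 3: 80 + 55 = 135
  stock rod 4: 75 + 50 = 125
  stock rod 5: 40 + 35 = 75
This matches the lower bound, so 5 is optimal.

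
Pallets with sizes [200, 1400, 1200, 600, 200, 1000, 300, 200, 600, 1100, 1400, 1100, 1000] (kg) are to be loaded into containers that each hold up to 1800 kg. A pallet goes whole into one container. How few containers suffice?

7

Total = 1400 + 1400 + 1200 + 1100 + 1100 + 1000 + 1000 + 600 + 600 + 300 + 200 + 200 + 200 = 10300 kg.
Lower bound: ⌈10300/1800⌉ = 6 containers.
Also, 7 pallets each exceed 900 kg, and no two of those can share a container, so at least 7 containers are needed.
A packing using 7 containers:
  container 1: 1400 + 300 = 1700
  container 2: 1400 + 200 + 200 = 1800
  container 3: 1200 + 600 = 1800
  container 4: 1100 + 600 = 1700
  container 5: 1100 + 200 = 1300
  container 6: 1000 = 1000
  container 7: 1000 = 1000
This matches the lower bound, so 7 is optimal.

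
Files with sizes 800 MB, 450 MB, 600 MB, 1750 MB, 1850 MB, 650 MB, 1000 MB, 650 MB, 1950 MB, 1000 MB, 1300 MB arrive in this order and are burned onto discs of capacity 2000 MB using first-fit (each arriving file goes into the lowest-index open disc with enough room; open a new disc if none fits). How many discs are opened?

7

  800 → disc 1 (new)  [load 800/2000]
  450 → disc 1  [load 1250/2000]
  600 → disc 1  [load 1850/2000]
  1750 → disc 2 (new)  [load 1750/2000]
  1850 → disc 3 (new)  [load 1850/2000]
  650 → disc 4 (new)  [load 650/2000]
  1000 → disc 4  [load 1650/2000]
  650 → disc 5 (new)  [load 650/2000]
  1950 → disc 6 (new)  [load 1950/2000]
  1000 → disc 5  [load 1650/2000]
  1300 → disc 7 (new)  [load 1300/2000]
7 discs opened.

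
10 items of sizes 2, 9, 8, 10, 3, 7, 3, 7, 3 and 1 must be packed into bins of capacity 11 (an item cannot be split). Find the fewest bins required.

5

Total = 10 + 9 + 8 + 7 + 7 + 3 + 3 + 3 + 2 + 1 = 53.
Lower bound: ⌈53/11⌉ = 5 bins.
A packing using 5 bins:
  bin 1: 10 + 1 = 11
  bin 2: 9 + 2 = 11
  bin 3: 8 + 3 = 11
  bin 4: 7 + 3 = 10
  bin 5: 7 + 3 = 10
This matches the lower bound, so 5 is optimal.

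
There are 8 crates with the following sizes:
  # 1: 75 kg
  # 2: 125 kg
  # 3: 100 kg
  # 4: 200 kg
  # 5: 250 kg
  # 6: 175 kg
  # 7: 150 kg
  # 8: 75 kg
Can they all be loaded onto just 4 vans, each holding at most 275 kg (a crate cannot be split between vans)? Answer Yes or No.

No

Total = 1150 kg; ⌈1150/275⌉ = 5.
At least 5 vans are required, but only 4 are allowed.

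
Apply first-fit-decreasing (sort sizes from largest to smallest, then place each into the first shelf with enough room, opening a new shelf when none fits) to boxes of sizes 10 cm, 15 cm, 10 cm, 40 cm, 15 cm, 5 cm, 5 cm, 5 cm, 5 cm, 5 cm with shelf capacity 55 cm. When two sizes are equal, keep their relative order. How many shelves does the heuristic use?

3

Sorted descending: 40, 15, 15, 10, 10, 5, 5, 5, 5, 5.
  40 → shelf 1 (new)  [load 40/55]
  15 → shelf 1  [load 55/55]
  15 → shelf 2 (new)  [load 15/55]
  10 → shelf 2  [load 25/55]
  10 → shelf 2  [load 35/55]
  5 → shelf 2  [load 40/55]
  5 → shelf 2  [load 45/55]
  5 → shelf 2  [load 50/55]
  5 → shelf 2  [load 55/55]
  5 → shelf 3 (new)  [load 5/55]
3 shelves opened.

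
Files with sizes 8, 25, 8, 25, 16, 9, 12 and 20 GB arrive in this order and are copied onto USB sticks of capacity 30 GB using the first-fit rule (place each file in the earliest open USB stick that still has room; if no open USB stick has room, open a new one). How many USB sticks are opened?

5

  8 → USB stick 1 (new)  [load 8/30]
  25 → USB stick 2 (new)  [load 25/30]
  8 → USB stick 1  [load 16/30]
  25 → USB stick 3 (new)  [load 25/30]
  16 → USB stick 4 (new)  [load 16/30]
  9 → USB stick 1  [load 25/30]
  12 → USB stick 4  [load 28/30]
  20 → USB stick 5 (new)  [load 20/30]
5 USB sticks opened.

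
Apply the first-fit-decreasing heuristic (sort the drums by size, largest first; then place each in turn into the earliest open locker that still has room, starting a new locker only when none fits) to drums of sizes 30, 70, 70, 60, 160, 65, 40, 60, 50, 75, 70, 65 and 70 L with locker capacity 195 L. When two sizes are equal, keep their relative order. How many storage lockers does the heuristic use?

Sorted descending: 160, 75, 70, 70, 70, 70, 65, 65, 60, 60, 50, 40, 30.
  160 → locker 1 (new)  [load 160/195]
  75 → locker 2 (new)  [load 75/195]
  70 → locker 2  [load 145/195]
  70 → locker 3 (new)  [load 70/195]
  70 → locker 3  [load 140/195]
  70 → locker 4 (new)  [load 70/195]
  65 → locker 4  [load 135/195]
  65 → locker 5 (new)  [load 65/195]
  60 → locker 4  [load 195/195]
  60 → locker 5  [load 125/195]
  50 → locker 2  [load 195/195]
  40 → locker 3  [load 180/195]
  30 → locker 1  [load 190/195]
5 storage lockers opened.

5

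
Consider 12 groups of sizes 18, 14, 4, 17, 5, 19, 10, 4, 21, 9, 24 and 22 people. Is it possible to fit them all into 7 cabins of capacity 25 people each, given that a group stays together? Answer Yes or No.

No

Total = 167 people; ⌈167/25⌉ = 7.
The bound of 7 does not rule out 7, but exhaustive search shows no assignment into 7 cabins of capacity 25 people exists — the minimum is 8.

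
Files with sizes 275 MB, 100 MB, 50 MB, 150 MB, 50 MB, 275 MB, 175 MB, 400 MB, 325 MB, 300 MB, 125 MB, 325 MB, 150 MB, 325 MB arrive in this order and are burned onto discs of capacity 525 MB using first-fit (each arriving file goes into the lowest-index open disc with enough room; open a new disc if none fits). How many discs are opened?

  275 → disc 1 (new)  [load 275/525]
  100 → disc 1  [load 375/525]
  50 → disc 1  [load 425/525]
  150 → disc 2 (new)  [load 150/525]
  50 → disc 1  [load 475/525]
  275 → disc 2  [load 425/525]
  175 → disc 3 (new)  [load 175/525]
  400 → disc 4 (new)  [load 400/525]
  325 → disc 3  [load 500/525]
  300 → disc 5 (new)  [load 300/525]
  125 → disc 4  [load 525/525]
  325 → disc 6 (new)  [load 325/525]
  150 → disc 5  [load 450/525]
  325 → disc 7 (new)  [load 325/525]
7 discs opened.

7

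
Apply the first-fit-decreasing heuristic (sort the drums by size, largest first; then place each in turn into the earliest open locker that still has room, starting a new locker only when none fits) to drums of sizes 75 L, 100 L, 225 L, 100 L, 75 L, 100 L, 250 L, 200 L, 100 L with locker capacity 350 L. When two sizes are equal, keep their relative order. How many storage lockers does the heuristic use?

Sorted descending: 250, 225, 200, 100, 100, 100, 100, 75, 75.
  250 → locker 1 (new)  [load 250/350]
  225 → locker 2 (new)  [load 225/350]
  200 → locker 3 (new)  [load 200/350]
  100 → locker 1  [load 350/350]
  100 → locker 2  [load 325/350]
  100 → locker 3  [load 300/350]
  100 → locker 4 (new)  [load 100/350]
  75 → locker 4  [load 175/350]
  75 → locker 4  [load 250/350]
4 storage lockers opened.

4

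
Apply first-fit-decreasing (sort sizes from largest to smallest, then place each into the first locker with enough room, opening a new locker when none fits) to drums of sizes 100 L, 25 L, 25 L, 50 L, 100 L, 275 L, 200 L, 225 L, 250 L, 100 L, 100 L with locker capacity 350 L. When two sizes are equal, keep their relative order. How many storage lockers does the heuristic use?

Sorted descending: 275, 250, 225, 200, 100, 100, 100, 100, 50, 25, 25.
  275 → locker 1 (new)  [load 275/350]
  250 → locker 2 (new)  [load 250/350]
  225 → locker 3 (new)  [load 225/350]
  200 → locker 4 (new)  [load 200/350]
  100 → locker 2  [load 350/350]
  100 → locker 3  [load 325/350]
  100 → locker 4  [load 300/350]
  100 → locker 5 (new)  [load 100/350]
  50 → locker 1  [load 325/350]
  25 → locker 1  [load 350/350]
  25 → locker 3  [load 350/350]
5 storage lockers opened.

5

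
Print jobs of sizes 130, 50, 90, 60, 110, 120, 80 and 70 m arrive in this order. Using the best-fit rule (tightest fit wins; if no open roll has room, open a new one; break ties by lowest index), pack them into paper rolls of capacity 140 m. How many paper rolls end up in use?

6

  130 → roll 1 (new)  [load 130/140]
  50 → roll 2 (new)  [load 50/140]
  90 → roll 2  [load 140/140]
  60 → roll 3 (new)  [load 60/140]
  110 → roll 4 (new)  [load 110/140]
  120 → roll 5 (new)  [load 120/140]
  80 → roll 3  [load 140/140]
  70 → roll 6 (new)  [load 70/140]
6 paper rolls opened.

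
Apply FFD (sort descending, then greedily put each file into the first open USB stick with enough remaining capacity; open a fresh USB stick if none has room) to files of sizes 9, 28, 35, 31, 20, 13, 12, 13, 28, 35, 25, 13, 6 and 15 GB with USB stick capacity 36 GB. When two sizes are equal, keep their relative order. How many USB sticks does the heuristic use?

9

Sorted descending: 35, 35, 31, 28, 28, 25, 20, 15, 13, 13, 13, 12, 9, 6.
  35 → USB stick 1 (new)  [load 35/36]
  35 → USB stick 2 (new)  [load 35/36]
  31 → USB stick 3 (new)  [load 31/36]
  28 → USB stick 4 (new)  [load 28/36]
  28 → USB stick 5 (new)  [load 28/36]
  25 → USB stick 6 (new)  [load 25/36]
  20 → USB stick 7 (new)  [load 20/36]
  15 → USB stick 7  [load 35/36]
  13 → USB stick 8 (new)  [load 13/36]
  13 → USB stick 8  [load 26/36]
  13 → USB stick 9 (new)  [load 13/36]
  12 → USB stick 9  [load 25/36]
  9 → USB stick 6  [load 34/36]
  6 → USB stick 4  [load 34/36]
9 USB sticks opened.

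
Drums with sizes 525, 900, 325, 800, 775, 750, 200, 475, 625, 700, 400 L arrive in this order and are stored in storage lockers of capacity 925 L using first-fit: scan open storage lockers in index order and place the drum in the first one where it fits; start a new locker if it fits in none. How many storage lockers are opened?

9

  525 → locker 1 (new)  [load 525/925]
  900 → locker 2 (new)  [load 900/925]
  325 → locker 1  [load 850/925]
  800 → locker 3 (new)  [load 800/925]
  775 → locker 4 (new)  [load 775/925]
  750 → locker 5 (new)  [load 750/925]
  200 → locker 6 (new)  [load 200/925]
  475 → locker 6  [load 675/925]
  625 → locker 7 (new)  [load 625/925]
  700 → locker 8 (new)  [load 700/925]
  400 → locker 9 (new)  [load 400/925]
9 storage lockers opened.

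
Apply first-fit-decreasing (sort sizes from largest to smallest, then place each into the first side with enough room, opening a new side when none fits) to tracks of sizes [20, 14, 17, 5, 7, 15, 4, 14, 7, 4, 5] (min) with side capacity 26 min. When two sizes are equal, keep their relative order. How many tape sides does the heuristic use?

Sorted descending: 20, 17, 15, 14, 14, 7, 7, 5, 5, 4, 4.
  20 → side 1 (new)  [load 20/26]
  17 → side 2 (new)  [load 17/26]
  15 → side 3 (new)  [load 15/26]
  14 → side 4 (new)  [load 14/26]
  14 → side 5 (new)  [load 14/26]
  7 → side 2  [load 24/26]
  7 → side 3  [load 22/26]
  5 → side 1  [load 25/26]
  5 → side 4  [load 19/26]
  4 → side 3  [load 26/26]
  4 → side 4  [load 23/26]
5 tape sides opened.

5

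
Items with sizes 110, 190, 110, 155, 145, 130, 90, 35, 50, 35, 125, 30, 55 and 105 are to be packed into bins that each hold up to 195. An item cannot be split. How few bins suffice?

8

Total = 190 + 155 + 145 + 130 + 125 + 110 + 110 + 105 + 90 + 55 + 50 + 35 + 35 + 30 = 1365.
Lower bound: ⌈1365/195⌉ = 7 bins.
Also, 8 items each exceed 195/2, and no two of those can share a bin, so at least 8 bins are needed.
A packing using 8 bins:
  bin 1: 190 = 190
  bin 2: 155 + 35 = 190
  bin 3: 145 + 50 = 195
  bin 4: 130 + 55 = 185
  bin 5: 125 + 35 + 30 = 190
  bin 6: 110 = 110
  bin 7: 110 = 110
  bin 8: 105 + 90 = 195
This matches the lower bound, so 8 is optimal.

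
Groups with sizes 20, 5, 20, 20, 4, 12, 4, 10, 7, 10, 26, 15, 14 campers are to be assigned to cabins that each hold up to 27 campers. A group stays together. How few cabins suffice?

Total = 26 + 20 + 20 + 20 + 15 + 14 + 12 + 10 + 10 + 7 + 5 + 4 + 4 = 167 campers.
Lower bound: ⌈167/27⌉ = 7 cabins.
A packing using 7 cabins:
  cabin 1: 26 = 26
  cabin 2: 20 + 7 = 27
  cabin 3: 20 + 5 = 25
  cabin 4: 20 + 4 = 24
  cabin 5: 15 + 12 = 27
  cabin 6: 14 + 10 = 24
  cabin 7: 10 + 4 = 14
This matches the lower bound, so 7 is optimal.

7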